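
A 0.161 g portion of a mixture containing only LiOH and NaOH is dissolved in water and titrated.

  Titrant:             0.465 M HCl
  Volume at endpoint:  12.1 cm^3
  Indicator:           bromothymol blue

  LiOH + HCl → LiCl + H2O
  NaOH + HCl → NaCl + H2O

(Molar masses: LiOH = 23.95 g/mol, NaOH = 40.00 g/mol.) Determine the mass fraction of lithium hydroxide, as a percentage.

n(HCl) = 0.0121 × 0.465 = 5.63 × 10^-3 mol
Let x = n(LiOH), y = n(NaOH).
Titrant: 1x + 1y = 5.63 × 10^-3;  mass: 23.95x + 40.00y = 0.161
Solving, x = 3.99 × 10^-3 mol, y = 1.64 × 10^-3 mol
mass of LiOH = 3.99 × 10^-3 × 23.95 = 0.0956 g
% LiOH = 0.0956 / 0.161 × 100 = 59.4 %

59.4 %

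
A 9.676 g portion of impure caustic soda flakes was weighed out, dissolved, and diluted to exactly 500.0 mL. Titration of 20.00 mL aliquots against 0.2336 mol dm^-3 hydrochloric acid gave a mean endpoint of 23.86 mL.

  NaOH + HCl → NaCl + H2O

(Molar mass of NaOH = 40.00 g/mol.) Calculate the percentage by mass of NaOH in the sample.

n(HCl) per titration = 0.02386 × 0.2336 = 5.574 × 10^-3 mol
n(NaOH) in each aliquot = 5.574 × 10^-3 mol (1:1 ratio)
n(NaOH) in the whole flask = 5.574 × 10^-3 × 500.0/20.00 = 0.1393 mol
mass of NaOH = 0.1393 × 40.00 = 5.574 g
% NaOH = 5.574 / 9.676 × 100 = 57.60 %

57.60 %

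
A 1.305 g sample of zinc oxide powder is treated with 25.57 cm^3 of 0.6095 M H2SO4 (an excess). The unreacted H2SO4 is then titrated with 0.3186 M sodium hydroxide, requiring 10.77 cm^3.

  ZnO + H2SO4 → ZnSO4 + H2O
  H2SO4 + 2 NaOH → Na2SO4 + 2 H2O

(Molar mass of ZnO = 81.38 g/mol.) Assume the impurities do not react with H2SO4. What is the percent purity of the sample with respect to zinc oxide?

n(H2SO4) added = 0.02557 × 0.6095 = 0.01558 mol
n(NaOH) used in back-titration = 0.01077 × 0.3186 = 3.431 × 10^-3 mol
From the 1:2 ratio, n(H2SO4) left over = 1/2 × 3.431 × 10^-3 = 1.716 × 10^-3 mol
n(H2SO4) consumed by analyte = 0.01558 − 1.716 × 10^-3 = 0.01387 mol
n(ZnO) = 0.01387 mol (1:1 ratio)
mass of ZnO = 0.01387 × 81.38 = 1.129 g
% ZnO = 1.129 / 1.305 × 100 = 86.49 %

86.49 %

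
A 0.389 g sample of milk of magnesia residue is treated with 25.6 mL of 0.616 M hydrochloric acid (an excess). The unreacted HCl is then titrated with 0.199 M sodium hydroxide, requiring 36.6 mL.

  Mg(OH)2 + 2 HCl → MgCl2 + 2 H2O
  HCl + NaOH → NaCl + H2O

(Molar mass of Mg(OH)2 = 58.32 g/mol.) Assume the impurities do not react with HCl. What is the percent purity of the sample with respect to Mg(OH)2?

63.6 %

n(HCl) added = 0.0256 × 0.616 = 0.0158 mol
n(NaOH) used in back-titration = 0.0366 × 0.199 = 7.28 × 10^-3 mol
n(HCl) left over = 7.28 × 10^-3 mol (1:1 ratio)
n(HCl) consumed by analyte = 0.0158 − 7.28 × 10^-3 = 8.49 × 10^-3 mol
From the 1:2 ratio, n(Mg(OH)2) = 1/2 × 8.49 × 10^-3 = 4.24 × 10^-3 mol
mass of Mg(OH)2 = 4.24 × 10^-3 × 58.32 = 0.247 g
% Mg(OH)2 = 0.247 / 0.389 × 100 = 63.6 %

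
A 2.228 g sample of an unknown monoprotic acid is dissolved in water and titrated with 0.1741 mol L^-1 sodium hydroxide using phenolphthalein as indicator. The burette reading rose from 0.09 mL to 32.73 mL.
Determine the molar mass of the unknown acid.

392.1 g/mol

n(NaOH) = 0.03264 L × 0.1741 mol/L = 5.683 × 10^-3 mol
n(HA) = 5.683 × 10^-3 mol (1:1 ratio)
M = m / n = 2.228 g / 5.683 × 10^-3 mol = 392.1 g/mol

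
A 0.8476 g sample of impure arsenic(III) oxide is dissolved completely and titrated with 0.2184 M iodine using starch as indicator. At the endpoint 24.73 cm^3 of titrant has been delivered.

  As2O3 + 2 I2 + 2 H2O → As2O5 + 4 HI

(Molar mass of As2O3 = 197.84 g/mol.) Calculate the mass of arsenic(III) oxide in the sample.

n(I2) = 0.02473 L × 0.2184 mol/L = 5.401 × 10^-3 mol
From the 1:2 ratio, n(As2O3) = 1/2 × 5.401 × 10^-3 = 2.701 × 10^-3 mol
mass of As2O3 = 2.701 × 10^-3 × 197.84 g/mol = 0.5343 g

0.5343 g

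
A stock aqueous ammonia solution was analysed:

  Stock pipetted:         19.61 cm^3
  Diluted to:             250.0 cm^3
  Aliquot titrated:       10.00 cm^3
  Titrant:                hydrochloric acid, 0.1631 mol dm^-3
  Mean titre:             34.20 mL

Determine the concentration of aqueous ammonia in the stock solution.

NH3 + HCl → NH4Cl
n(HCl) = 0.03420 × 0.1631 = 5.578 × 10^-3 mol
n(NH3) in the aliquot = 5.578 × 10^-3 mol (1:1 ratio)
[NH3]_dilute = 5.578 × 10^-3 / 0.01000 = 0.5578 mol/L
Dilution factor = 250.0 / 19.61 = 12.75
[NH3]_stock = 0.5578 × 12.75 = 7.111 mol/L

7.111 mol/L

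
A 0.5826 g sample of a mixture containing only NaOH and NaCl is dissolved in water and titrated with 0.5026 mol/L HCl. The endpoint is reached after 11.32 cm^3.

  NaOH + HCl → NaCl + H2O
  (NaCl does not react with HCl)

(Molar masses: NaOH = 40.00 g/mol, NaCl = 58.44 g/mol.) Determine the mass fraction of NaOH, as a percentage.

n(HCl) = 0.01132 × 0.5026 = 5.689 × 10^-3 mol
Let x = n(NaOH), y = n(NaCl).
Titrant: 1x = 5.689 × 10^-3;  mass: 40.00x + 58.44y = 0.5826
Solving, x = 5.689 × 10^-3 mol, y = 6.075 × 10^-3 mol
mass of NaOH = 5.689 × 10^-3 × 40.00 = 0.2276 g
% NaOH = 0.2276 / 0.5826 × 100 = 39.06 %

39.06 %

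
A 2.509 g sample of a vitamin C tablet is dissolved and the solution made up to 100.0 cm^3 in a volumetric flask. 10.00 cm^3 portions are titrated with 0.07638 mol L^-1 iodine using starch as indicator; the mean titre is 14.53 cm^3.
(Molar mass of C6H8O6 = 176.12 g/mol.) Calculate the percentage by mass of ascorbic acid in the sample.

C6H8O6 + I2 → C6H6O6 + 2 HI
n(I2) per titration = 0.01453 × 0.07638 = 1.110 × 10^-3 mol
n(C6H8O6) in each aliquot = 1.110 × 10^-3 mol (1:1 ratio)
n(C6H8O6) in the whole flask = 1.110 × 10^-3 × 100.0/10.00 = 0.01110 mol
mass of C6H8O6 = 0.01110 × 176.12 = 1.955 g
% C6H8O6 = 1.955 / 2.509 × 100 = 77.90 %

77.90 %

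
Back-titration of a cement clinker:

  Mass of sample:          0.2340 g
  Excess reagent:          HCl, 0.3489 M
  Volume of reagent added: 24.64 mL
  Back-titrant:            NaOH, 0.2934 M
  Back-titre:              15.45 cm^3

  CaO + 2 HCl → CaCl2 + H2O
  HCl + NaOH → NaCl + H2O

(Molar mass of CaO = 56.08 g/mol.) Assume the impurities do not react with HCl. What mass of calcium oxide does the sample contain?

n(HCl) added = 0.02464 × 0.3489 = 8.597 × 10^-3 mol
n(NaOH) used in back-titration = 0.01545 × 0.2934 = 4.533 × 10^-3 mol
n(HCl) left over = 4.533 × 10^-3 mol (1:1 ratio)
n(HCl) consumed by analyte = 8.597 × 10^-3 − 4.533 × 10^-3 = 4.064 × 10^-3 mol
From the 1:2 ratio, n(CaO) = 1/2 × 4.064 × 10^-3 = 2.032 × 10^-3 mol
mass of CaO = 2.032 × 10^-3 × 56.08 = 0.1140 g

0.1140 g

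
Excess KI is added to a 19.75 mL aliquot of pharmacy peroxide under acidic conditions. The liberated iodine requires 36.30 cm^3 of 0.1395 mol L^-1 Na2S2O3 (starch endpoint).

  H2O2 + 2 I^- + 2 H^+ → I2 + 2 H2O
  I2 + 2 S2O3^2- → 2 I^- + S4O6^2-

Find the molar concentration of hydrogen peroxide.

0.1282 mol/L

n(S2O3^2-) = 0.03630 × 0.1395 = 5.064 × 10^-3 mol
n(I2) = n(S2O3^2-)/2 = 2.532 × 10^-3 mol
n(H2O2) in the aliquot = 2.532 × 10^-3 mol (1:1 ratio)
[H2O2] = 2.532 × 10^-3 / 0.01975 = 0.1282 mol/L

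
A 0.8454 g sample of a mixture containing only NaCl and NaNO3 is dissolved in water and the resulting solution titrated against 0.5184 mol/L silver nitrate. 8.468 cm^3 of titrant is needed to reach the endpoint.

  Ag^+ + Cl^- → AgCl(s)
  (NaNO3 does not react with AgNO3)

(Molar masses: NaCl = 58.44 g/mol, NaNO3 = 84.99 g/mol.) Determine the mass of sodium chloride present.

0.2565 g

n(AgNO3) = 0.008468 × 0.5184 = 4.390 × 10^-3 mol
Let x = n(NaCl), y = n(NaNO3).
Titrant: 1x = 4.390 × 10^-3;  mass: 58.44x + 84.99y = 0.8454
Solving, x = 4.390 × 10^-3 mol, y = 6.929 × 10^-3 mol
mass of NaCl = 4.390 × 10^-3 × 58.44 = 0.2565 g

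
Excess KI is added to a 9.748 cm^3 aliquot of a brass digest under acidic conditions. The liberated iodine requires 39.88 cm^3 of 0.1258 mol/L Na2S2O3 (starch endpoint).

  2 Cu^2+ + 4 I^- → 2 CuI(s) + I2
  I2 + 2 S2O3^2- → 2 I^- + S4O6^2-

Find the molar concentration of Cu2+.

0.5147 mol/L

n(S2O3^2-) = 0.03988 × 0.1258 = 5.017 × 10^-3 mol
n(I2) = n(S2O3^2-)/2 = 2.508 × 10^-3 mol
From the 2:1 ratio, n(Cu2+) in the aliquot = 2/1 × 2.508 × 10^-3 = 5.017 × 10^-3 mol
[Cu2+] = 5.017 × 10^-3 / 0.009748 = 0.5147 mol/L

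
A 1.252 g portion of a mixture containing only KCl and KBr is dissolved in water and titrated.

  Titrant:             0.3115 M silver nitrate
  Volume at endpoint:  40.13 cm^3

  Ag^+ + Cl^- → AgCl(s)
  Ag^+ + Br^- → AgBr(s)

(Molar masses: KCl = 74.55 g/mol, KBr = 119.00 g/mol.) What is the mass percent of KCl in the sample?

31.56 %

n(AgNO3) = 0.04013 × 0.3115 = 0.01250 mol
Let x = n(KCl), y = n(KBr).
Titrant: 1x + 1y = 0.01250;  mass: 74.55x + 119.00y = 1.252
Solving, x = 5.299 × 10^-3 mol, y = 7.201 × 10^-3 mol
mass of KCl = 5.299 × 10^-3 × 74.55 = 0.3951 g
% KCl = 0.3951 / 1.252 × 100 = 31.56 %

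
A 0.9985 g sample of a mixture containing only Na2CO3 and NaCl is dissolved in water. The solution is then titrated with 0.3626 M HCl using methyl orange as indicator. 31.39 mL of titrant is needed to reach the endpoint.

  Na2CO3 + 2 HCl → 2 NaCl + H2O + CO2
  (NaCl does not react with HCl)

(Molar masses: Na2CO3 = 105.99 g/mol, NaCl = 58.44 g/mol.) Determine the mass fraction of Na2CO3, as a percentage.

n(HCl) = 0.03139 × 0.3626 = 0.01138 mol
Let x = n(Na2CO3), y = n(NaCl).
Titrant: 2x = 0.01138;  mass: 105.99x + 58.44y = 0.9985
Solving, x = 5.691 × 10^-3 mol, y = 6.764 × 10^-3 mol
mass of Na2CO3 = 5.691 × 10^-3 × 105.99 = 0.6032 g
% Na2CO3 = 0.6032 / 0.9985 × 100 = 60.41 %

60.41 %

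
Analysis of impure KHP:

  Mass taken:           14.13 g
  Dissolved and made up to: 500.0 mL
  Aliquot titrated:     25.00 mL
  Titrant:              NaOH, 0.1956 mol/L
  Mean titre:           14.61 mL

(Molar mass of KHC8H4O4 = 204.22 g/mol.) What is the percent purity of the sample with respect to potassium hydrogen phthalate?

82.60 %

KHC8H4O4 + NaOH → KNaC8H4O4 + H2O
n(NaOH) per titration = 0.01461 × 0.1956 = 2.858 × 10^-3 mol
n(KHC8H4O4) in each aliquot = 2.858 × 10^-3 mol (1:1 ratio)
n(KHC8H4O4) in the whole flask = 2.858 × 10^-3 × 500.0/25.00 = 0.05715 mol
mass of KHC8H4O4 = 0.05715 × 204.22 = 11.67 g
% KHC8H4O4 = 11.67 / 14.13 × 100 = 82.60 %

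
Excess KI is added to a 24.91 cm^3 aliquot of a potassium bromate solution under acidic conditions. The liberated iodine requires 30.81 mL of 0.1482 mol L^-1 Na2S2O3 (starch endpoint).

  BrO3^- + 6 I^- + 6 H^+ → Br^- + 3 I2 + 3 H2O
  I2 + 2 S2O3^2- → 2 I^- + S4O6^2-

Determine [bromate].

0.03055 mol/L

n(S2O3^2-) = 0.03081 × 0.1482 = 4.566 × 10^-3 mol
n(I2) = n(S2O3^2-)/2 = 2.283 × 10^-3 mol
From the 1:3 ratio, n(BrO3^-) in the aliquot = 1/3 × 2.283 × 10^-3 = 7.610 × 10^-4 mol
[BrO3^-] = 7.610 × 10^-4 / 0.02491 = 0.03055 mol/L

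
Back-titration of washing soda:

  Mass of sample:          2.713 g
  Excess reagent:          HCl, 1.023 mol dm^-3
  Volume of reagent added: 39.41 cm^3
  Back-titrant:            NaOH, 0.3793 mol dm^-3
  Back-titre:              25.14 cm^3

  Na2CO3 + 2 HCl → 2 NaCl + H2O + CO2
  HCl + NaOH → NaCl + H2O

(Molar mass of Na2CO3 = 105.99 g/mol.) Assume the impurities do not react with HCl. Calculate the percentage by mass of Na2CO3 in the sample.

60.13 %

n(HCl) added = 0.03941 × 1.023 = 0.04032 mol
n(NaOH) used in back-titration = 0.02514 × 0.3793 = 9.536 × 10^-3 mol
n(HCl) left over = 9.536 × 10^-3 mol (1:1 ratio)
n(HCl) consumed by analyte = 0.04032 − 9.536 × 10^-3 = 0.03078 mol
From the 1:2 ratio, n(Na2CO3) = 1/2 × 0.03078 = 0.01539 mol
mass of Na2CO3 = 0.01539 × 105.99 = 1.631 g
% Na2CO3 = 1.631 / 2.713 × 100 = 60.13 %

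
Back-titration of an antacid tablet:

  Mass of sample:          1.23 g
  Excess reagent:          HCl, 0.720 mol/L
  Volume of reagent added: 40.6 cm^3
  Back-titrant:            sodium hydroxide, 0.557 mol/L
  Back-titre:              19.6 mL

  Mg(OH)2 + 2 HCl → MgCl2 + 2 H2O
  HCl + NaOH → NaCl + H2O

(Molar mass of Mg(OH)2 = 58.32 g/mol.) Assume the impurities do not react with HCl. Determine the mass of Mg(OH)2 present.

n(HCl) added = 0.0406 × 0.720 = 0.0292 mol
n(NaOH) used in back-titration = 0.0196 × 0.557 = 0.0109 mol
n(HCl) left over = 0.0109 mol (1:1 ratio)
n(HCl) consumed by analyte = 0.0292 − 0.0109 = 0.0183 mol
From the 1:2 ratio, n(Mg(OH)2) = 1/2 × 0.0183 = 9.16 × 10^-3 mol
mass of Mg(OH)2 = 9.16 × 10^-3 × 58.32 = 0.534 g

0.534 g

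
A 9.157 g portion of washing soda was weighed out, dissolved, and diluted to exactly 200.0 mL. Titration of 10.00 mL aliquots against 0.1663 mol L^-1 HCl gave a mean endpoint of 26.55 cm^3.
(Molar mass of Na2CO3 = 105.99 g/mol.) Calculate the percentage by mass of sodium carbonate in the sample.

Na2CO3 + 2 HCl → 2 NaCl + H2O + CO2
n(HCl) per titration = 0.02655 × 0.1663 = 4.415 × 10^-3 mol
From the 1:2 ratio, n(Na2CO3) in each aliquot = 1/2 × 4.415 × 10^-3 = 2.208 × 10^-3 mol
n(Na2CO3) in the whole flask = 2.208 × 10^-3 × 200.0/10.00 = 0.04415 mol
mass of Na2CO3 = 0.04415 × 105.99 = 4.680 g
% Na2CO3 = 4.680 / 9.157 × 100 = 51.11 %

51.11 %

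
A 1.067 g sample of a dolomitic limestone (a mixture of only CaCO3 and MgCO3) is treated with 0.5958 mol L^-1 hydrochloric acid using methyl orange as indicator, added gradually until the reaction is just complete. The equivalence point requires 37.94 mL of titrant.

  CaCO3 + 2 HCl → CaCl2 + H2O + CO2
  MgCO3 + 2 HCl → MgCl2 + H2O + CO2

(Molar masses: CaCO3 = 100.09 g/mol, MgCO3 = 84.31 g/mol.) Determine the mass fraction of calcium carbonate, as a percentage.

67.83 %

n(HCl) = 0.03794 × 0.5958 = 0.02260 mol
Let x = n(CaCO3), y = n(MgCO3).
Titrant: 2x + 2y = 0.02260;  mass: 100.09x + 84.31y = 1.067
Solving, x = 7.231 × 10^-3 mol, y = 4.072 × 10^-3 mol
mass of CaCO3 = 7.231 × 10^-3 × 100.09 = 0.7237 g
% CaCO3 = 0.7237 / 1.067 × 100 = 67.83 %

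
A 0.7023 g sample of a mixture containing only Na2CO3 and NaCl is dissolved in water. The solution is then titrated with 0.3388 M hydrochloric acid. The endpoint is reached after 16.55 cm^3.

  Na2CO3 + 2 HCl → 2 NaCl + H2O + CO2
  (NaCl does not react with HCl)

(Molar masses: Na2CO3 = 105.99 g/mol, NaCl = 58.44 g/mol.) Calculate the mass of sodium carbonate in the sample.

0.2972 g

n(HCl) = 0.01655 × 0.3388 = 5.607 × 10^-3 mol
Let x = n(Na2CO3), y = n(NaCl).
Titrant: 2x = 5.607 × 10^-3;  mass: 105.99x + 58.44y = 0.7023
Solving, x = 2.804 × 10^-3 mol, y = 6.933 × 10^-3 mol
mass of Na2CO3 = 2.804 × 10^-3 × 105.99 = 0.2972 g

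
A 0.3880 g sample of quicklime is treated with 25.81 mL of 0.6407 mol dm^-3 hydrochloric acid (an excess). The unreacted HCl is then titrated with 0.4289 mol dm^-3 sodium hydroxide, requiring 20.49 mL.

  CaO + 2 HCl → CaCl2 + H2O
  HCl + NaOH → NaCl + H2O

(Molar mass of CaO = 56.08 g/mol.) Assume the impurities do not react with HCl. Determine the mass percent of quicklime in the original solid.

56.00 %

n(HCl) added = 0.02581 × 0.6407 = 0.01654 mol
n(NaOH) used in back-titration = 0.02049 × 0.4289 = 8.788 × 10^-3 mol
n(HCl) left over = 8.788 × 10^-3 mol (1:1 ratio)
n(HCl) consumed by analyte = 0.01654 − 8.788 × 10^-3 = 7.748 × 10^-3 mol
From the 1:2 ratio, n(CaO) = 1/2 × 7.748 × 10^-3 = 3.874 × 10^-3 mol
mass of CaO = 3.874 × 10^-3 × 56.08 = 0.2173 g
% CaO = 0.2173 / 0.3880 × 100 = 56.00 %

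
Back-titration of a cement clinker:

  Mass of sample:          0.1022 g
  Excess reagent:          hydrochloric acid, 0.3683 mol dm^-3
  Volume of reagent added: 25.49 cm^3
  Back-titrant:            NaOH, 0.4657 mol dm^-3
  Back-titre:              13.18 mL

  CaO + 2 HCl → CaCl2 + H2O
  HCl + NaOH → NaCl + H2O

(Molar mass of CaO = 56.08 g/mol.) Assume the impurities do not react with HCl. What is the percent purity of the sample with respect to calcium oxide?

89.17 %

n(HCl) added = 0.02549 × 0.3683 = 9.388 × 10^-3 mol
n(NaOH) used in back-titration = 0.01318 × 0.4657 = 6.138 × 10^-3 mol
n(HCl) left over = 6.138 × 10^-3 mol (1:1 ratio)
n(HCl) consumed by analyte = 9.388 × 10^-3 − 6.138 × 10^-3 = 3.250 × 10^-3 mol
From the 1:2 ratio, n(CaO) = 1/2 × 3.250 × 10^-3 = 1.625 × 10^-3 mol
mass of CaO = 1.625 × 10^-3 × 56.08 = 0.09113 g
% CaO = 0.09113 / 0.1022 × 100 = 89.17 %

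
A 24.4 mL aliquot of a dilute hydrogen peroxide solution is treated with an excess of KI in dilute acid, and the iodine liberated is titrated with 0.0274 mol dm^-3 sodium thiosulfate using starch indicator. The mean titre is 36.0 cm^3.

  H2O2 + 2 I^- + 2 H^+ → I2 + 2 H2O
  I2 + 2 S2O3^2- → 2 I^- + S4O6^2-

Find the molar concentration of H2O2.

0.0202 mol/L

n(S2O3^2-) = 0.0360 × 0.0274 = 9.86 × 10^-4 mol
n(I2) = n(S2O3^2-)/2 = 4.93 × 10^-4 mol
n(H2O2) in the aliquot = 4.93 × 10^-4 mol (1:1 ratio)
[H2O2] = 4.93 × 10^-4 / 0.0244 = 0.0202 mol/L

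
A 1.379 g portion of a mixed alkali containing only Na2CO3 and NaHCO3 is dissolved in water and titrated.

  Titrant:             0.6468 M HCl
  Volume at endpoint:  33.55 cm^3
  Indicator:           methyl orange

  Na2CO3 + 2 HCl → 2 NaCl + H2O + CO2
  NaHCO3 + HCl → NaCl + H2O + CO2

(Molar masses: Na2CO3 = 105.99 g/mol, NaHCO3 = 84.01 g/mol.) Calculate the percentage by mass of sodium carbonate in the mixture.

55.02 %

n(HCl) = 0.03355 × 0.6468 = 0.02170 mol
Let x = n(Na2CO3), y = n(NaHCO3).
Titrant: 2x + 1y = 0.02170;  mass: 105.99x + 84.01y = 1.379
Solving, x = 7.158 × 10^-3 mol, y = 7.384 × 10^-3 mol
mass of Na2CO3 = 7.158 × 10^-3 × 105.99 = 0.7587 g
% Na2CO3 = 0.7587 / 1.379 × 100 = 55.02 %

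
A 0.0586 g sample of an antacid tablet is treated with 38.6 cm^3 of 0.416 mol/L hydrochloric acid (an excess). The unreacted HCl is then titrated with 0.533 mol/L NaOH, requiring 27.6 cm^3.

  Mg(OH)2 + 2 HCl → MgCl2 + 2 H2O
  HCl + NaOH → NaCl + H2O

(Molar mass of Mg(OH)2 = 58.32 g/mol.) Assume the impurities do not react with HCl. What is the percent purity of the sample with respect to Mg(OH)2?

n(HCl) added = 0.0386 × 0.416 = 0.0161 mol
n(NaOH) used in back-titration = 0.0276 × 0.533 = 0.0147 mol
n(HCl) left over = 0.0147 mol (1:1 ratio)
n(HCl) consumed by analyte = 0.0161 − 0.0147 = 1.35 × 10^-3 mol
From the 1:2 ratio, n(Mg(OH)2) = 1/2 × 1.35 × 10^-3 = 6.73 × 10^-4 mol
mass of Mg(OH)2 = 6.73 × 10^-4 × 58.32 = 0.0393 g
% Mg(OH)2 = 0.0393 / 0.0586 × 100 = 67.0 %

67.0 %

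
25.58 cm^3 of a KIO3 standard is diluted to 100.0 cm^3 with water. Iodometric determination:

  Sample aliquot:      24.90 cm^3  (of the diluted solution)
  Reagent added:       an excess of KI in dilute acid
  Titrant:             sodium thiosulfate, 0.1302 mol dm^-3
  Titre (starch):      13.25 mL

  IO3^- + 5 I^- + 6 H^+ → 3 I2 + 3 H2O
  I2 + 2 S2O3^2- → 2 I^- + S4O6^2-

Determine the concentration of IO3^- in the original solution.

n(S2O3^2-) = 0.01325 × 0.1302 = 1.725 × 10^-3 mol
n(I2) = n(S2O3^2-)/2 = 8.626 × 10^-4 mol
From the 1:3 ratio, n(IO3^-) in the aliquot = 1/3 × 8.626 × 10^-4 = 2.875 × 10^-4 mol
[IO3^-]_dilute = 2.875 × 10^-4 / 0.02490 = 0.01155 mol/L
[IO3^-]_original = 0.01155 × 100.0/25.58 = 0.04514 mol/L

0.04514 mol/L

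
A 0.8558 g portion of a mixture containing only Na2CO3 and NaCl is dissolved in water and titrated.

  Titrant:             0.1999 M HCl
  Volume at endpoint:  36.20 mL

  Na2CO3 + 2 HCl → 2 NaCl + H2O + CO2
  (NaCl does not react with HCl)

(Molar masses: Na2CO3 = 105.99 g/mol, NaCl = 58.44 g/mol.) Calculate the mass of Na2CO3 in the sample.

n(HCl) = 0.03620 × 0.1999 = 7.236 × 10^-3 mol
Let x = n(Na2CO3), y = n(NaCl).
Titrant: 2x = 7.236 × 10^-3;  mass: 105.99x + 58.44y = 0.8558
Solving, x = 3.618 × 10^-3 mol, y = 8.082 × 10^-3 mol
mass of Na2CO3 = 3.618 × 10^-3 × 105.99 = 0.3835 g

0.3835 g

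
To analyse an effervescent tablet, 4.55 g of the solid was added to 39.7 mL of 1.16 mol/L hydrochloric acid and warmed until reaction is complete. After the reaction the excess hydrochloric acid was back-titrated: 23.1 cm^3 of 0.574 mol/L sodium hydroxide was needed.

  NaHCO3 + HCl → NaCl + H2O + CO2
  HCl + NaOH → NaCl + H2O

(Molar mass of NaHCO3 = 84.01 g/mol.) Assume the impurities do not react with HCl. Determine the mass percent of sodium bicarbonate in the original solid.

60.5 %

n(HCl) added = 0.0397 × 1.16 = 0.0461 mol
n(NaOH) used in back-titration = 0.0231 × 0.574 = 0.0133 mol
n(HCl) left over = 0.0133 mol (1:1 ratio)
n(HCl) consumed by analyte = 0.0461 − 0.0133 = 0.0328 mol
n(NaHCO3) = 0.0328 mol (1:1 ratio)
mass of NaHCO3 = 0.0328 × 84.01 = 2.75 g
% NaHCO3 = 2.75 / 4.55 × 100 = 60.5 %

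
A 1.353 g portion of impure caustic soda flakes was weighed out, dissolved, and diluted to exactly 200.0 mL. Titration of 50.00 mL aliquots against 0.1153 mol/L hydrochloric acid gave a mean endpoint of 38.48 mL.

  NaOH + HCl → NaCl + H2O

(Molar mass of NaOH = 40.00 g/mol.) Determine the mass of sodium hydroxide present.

0.7099 g

n(HCl) per titration = 0.03848 × 0.1153 = 4.437 × 10^-3 mol
n(NaOH) in each aliquot = 4.437 × 10^-3 mol (1:1 ratio)
n(NaOH) in the whole flask = 4.437 × 10^-3 × 200.0/50.00 = 0.01775 mol
mass of NaOH = 0.01775 × 40.00 = 0.7099 g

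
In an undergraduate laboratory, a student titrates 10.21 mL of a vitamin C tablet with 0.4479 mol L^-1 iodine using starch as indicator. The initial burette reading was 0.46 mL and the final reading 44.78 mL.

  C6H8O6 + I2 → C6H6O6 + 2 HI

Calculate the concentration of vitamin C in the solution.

1.944 mol/L

n(I2) = 0.04432 L × 0.4479 mol/L = 0.01985 mol
n(C6H8O6) = 0.01985 mol (1:1 mole ratio)
[C6H8O6] = 0.01985 mol / 0.01021 L = 1.944 mol/L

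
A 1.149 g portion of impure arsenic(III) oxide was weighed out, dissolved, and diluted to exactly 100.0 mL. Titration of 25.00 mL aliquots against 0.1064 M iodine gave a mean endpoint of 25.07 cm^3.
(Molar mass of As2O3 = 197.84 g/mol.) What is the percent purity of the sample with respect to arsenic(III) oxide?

As2O3 + 2 I2 + 2 H2O → As2O5 + 4 HI
n(I2) per titration = 0.02507 × 0.1064 = 2.667 × 10^-3 mol
From the 1:2 ratio, n(As2O3) in each aliquot = 1/2 × 2.667 × 10^-3 = 1.334 × 10^-3 mol
n(As2O3) in the whole flask = 1.334 × 10^-3 × 100.0/25.00 = 5.335 × 10^-3 mol
mass of As2O3 = 5.335 × 10^-3 × 197.84 = 1.055 g
% As2O3 = 1.055 / 1.149 × 100 = 91.86 %

91.86 %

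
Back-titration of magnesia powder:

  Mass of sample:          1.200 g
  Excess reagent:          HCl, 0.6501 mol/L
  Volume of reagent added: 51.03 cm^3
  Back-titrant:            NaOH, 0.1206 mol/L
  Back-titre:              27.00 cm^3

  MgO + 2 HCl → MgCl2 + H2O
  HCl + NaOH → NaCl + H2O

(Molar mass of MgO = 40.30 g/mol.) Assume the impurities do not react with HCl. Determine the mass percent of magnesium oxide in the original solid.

50.24 %

n(HCl) added = 0.05103 × 0.6501 = 0.03317 mol
n(NaOH) used in back-titration = 0.02700 × 0.1206 = 3.256 × 10^-3 mol
n(HCl) left over = 3.256 × 10^-3 mol (1:1 ratio)
n(HCl) consumed by analyte = 0.03317 − 3.256 × 10^-3 = 0.02992 mol
From the 1:2 ratio, n(MgO) = 1/2 × 0.02992 = 0.01496 mol
mass of MgO = 0.01496 × 40.30 = 0.6029 g
% MgO = 0.6029 / 1.200 × 100 = 50.24 %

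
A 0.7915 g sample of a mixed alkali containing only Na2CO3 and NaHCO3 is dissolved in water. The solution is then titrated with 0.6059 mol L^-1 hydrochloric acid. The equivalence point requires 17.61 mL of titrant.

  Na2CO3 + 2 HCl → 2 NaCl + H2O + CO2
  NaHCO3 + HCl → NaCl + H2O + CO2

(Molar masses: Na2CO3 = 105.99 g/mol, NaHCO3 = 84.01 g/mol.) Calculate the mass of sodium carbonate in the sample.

0.1792 g

n(HCl) = 0.01761 × 0.6059 = 0.01067 mol
Let x = n(Na2CO3), y = n(NaHCO3).
Titrant: 2x + 1y = 0.01067;  mass: 105.99x + 84.01y = 0.7915
Solving, x = 1.691 × 10^-3 mol, y = 7.288 × 10^-3 mol
mass of Na2CO3 = 1.691 × 10^-3 × 105.99 = 0.1792 g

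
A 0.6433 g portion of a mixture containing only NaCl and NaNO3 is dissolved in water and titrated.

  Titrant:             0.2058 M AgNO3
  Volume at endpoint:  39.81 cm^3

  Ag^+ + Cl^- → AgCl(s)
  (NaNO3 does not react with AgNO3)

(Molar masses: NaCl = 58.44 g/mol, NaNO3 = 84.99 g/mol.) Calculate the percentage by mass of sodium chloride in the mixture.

74.43 %

n(AgNO3) = 0.03981 × 0.2058 = 8.193 × 10^-3 mol
Let x = n(NaCl), y = n(NaNO3).
Titrant: 1x = 8.193 × 10^-3;  mass: 58.44x + 84.99y = 0.6433
Solving, x = 8.193 × 10^-3 mol, y = 1.936 × 10^-3 mol
mass of NaCl = 8.193 × 10^-3 × 58.44 = 0.4788 g
% NaCl = 0.4788 / 0.6433 × 100 = 74.43 %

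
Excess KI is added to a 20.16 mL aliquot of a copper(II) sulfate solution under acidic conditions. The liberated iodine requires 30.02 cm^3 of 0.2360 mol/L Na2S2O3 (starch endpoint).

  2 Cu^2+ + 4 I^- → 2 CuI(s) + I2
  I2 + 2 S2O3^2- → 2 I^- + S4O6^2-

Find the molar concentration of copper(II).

n(S2O3^2-) = 0.03002 × 0.2360 = 7.085 × 10^-3 mol
n(I2) = n(S2O3^2-)/2 = 3.542 × 10^-3 mol
From the 2:1 ratio, n(Cu2+) in the aliquot = 2/1 × 3.542 × 10^-3 = 7.085 × 10^-3 mol
[Cu2+] = 7.085 × 10^-3 / 0.02016 = 0.3514 mol/L

0.3514 mol/L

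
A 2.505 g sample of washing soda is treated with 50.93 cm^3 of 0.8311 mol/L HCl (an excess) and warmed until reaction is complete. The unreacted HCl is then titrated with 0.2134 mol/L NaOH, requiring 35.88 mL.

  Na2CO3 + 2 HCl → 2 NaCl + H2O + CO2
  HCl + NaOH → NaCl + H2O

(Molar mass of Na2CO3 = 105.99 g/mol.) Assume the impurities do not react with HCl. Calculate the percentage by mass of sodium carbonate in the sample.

73.35 %

n(HCl) added = 0.05093 × 0.8311 = 0.04233 mol
n(NaOH) used in back-titration = 0.03588 × 0.2134 = 7.657 × 10^-3 mol
n(HCl) left over = 7.657 × 10^-3 mol (1:1 ratio)
n(HCl) consumed by analyte = 0.04233 − 7.657 × 10^-3 = 0.03467 mol
From the 1:2 ratio, n(Na2CO3) = 1/2 × 0.03467 = 0.01734 mol
mass of Na2CO3 = 0.01734 × 105.99 = 1.837 g
% Na2CO3 = 1.837 / 2.505 × 100 = 73.35 %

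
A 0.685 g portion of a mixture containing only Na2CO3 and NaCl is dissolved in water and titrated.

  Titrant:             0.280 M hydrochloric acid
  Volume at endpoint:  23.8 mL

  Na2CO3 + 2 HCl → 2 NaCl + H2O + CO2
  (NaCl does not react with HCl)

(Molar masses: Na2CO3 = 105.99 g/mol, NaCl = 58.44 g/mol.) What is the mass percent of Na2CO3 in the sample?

51.6 %

n(HCl) = 0.0238 × 0.280 = 6.66 × 10^-3 mol
Let x = n(Na2CO3), y = n(NaCl).
Titrant: 2x = 6.66 × 10^-3;  mass: 105.99x + 58.44y = 0.685
Solving, x = 3.33 × 10^-3 mol, y = 5.68 × 10^-3 mol
mass of Na2CO3 = 3.33 × 10^-3 × 105.99 = 0.353 g
% Na2CO3 = 0.353 / 0.685 × 100 = 51.6 %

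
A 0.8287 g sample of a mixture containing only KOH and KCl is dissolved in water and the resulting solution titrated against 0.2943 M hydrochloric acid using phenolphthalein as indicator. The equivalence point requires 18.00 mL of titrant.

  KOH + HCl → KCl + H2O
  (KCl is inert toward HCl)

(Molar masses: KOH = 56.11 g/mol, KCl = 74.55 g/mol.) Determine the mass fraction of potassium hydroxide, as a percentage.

35.87 %

n(HCl) = 0.01800 × 0.2943 = 5.297 × 10^-3 mol
Let x = n(KOH), y = n(KCl).
Titrant: 1x = 5.297 × 10^-3;  mass: 56.11x + 74.55y = 0.8287
Solving, x = 5.297 × 10^-3 mol, y = 7.129 × 10^-3 mol
mass of KOH = 5.297 × 10^-3 × 56.11 = 0.2972 g
% KOH = 0.2972 / 0.8287 × 100 = 35.87 %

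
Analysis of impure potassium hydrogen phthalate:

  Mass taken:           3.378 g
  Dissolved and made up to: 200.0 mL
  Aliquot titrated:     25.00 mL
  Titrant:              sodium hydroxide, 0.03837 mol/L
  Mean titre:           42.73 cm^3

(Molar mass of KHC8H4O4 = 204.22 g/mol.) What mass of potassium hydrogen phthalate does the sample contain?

2.679 g

KHC8H4O4 + NaOH → KNaC8H4O4 + H2O
n(NaOH) per titration = 0.04273 × 0.03837 = 1.640 × 10^-3 mol
n(KHC8H4O4) in each aliquot = 1.640 × 10^-3 mol (1:1 ratio)
n(KHC8H4O4) in the whole flask = 1.640 × 10^-3 × 200.0/25.00 = 0.01312 mol
mass of KHC8H4O4 = 0.01312 × 204.22 = 2.679 g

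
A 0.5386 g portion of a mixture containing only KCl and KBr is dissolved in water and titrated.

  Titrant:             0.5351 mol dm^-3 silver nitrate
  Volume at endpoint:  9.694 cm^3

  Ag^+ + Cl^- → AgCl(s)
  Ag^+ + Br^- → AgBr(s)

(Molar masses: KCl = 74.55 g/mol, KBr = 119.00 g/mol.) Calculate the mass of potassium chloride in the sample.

n(AgNO3) = 0.009694 × 0.5351 = 5.187 × 10^-3 mol
Let x = n(KCl), y = n(KBr).
Titrant: 1x + 1y = 5.187 × 10^-3;  mass: 74.55x + 119.00y = 0.5386
Solving, x = 1.770 × 10^-3 mol, y = 3.417 × 10^-3 mol
mass of KCl = 1.770 × 10^-3 × 74.55 = 0.1320 g

0.1320 g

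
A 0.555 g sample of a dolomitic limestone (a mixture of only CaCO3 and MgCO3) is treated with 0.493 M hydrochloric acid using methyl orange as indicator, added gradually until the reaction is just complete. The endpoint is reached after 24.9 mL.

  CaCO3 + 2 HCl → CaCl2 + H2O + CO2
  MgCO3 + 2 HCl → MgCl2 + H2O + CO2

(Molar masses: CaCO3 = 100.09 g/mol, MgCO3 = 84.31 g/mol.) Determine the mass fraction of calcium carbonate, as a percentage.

42.9 %

n(HCl) = 0.0249 × 0.493 = 0.0123 mol
Let x = n(CaCO3), y = n(MgCO3).
Titrant: 2x + 2y = 0.0123;  mass: 100.09x + 84.31y = 0.555
Solving, x = 2.38 × 10^-3 mol, y = 3.76 × 10^-3 mol
mass of CaCO3 = 2.38 × 10^-3 × 100.09 = 0.238 g
% CaCO3 = 0.238 / 0.555 × 100 = 42.9 %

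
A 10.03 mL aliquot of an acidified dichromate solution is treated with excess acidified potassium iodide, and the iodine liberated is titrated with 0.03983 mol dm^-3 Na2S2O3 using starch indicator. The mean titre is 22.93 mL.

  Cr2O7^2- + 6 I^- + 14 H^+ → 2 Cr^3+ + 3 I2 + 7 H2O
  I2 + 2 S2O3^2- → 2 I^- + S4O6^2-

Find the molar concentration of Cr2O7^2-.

0.01518 mol/L

n(S2O3^2-) = 0.02293 × 0.03983 = 9.133 × 10^-4 mol
n(I2) = n(S2O3^2-)/2 = 4.567 × 10^-4 mol
From the 1:3 ratio, n(Cr2O7^2-) in the aliquot = 1/3 × 4.567 × 10^-4 = 1.522 × 10^-4 mol
[Cr2O7^2-] = 1.522 × 10^-4 / 0.01003 = 0.01518 mol/L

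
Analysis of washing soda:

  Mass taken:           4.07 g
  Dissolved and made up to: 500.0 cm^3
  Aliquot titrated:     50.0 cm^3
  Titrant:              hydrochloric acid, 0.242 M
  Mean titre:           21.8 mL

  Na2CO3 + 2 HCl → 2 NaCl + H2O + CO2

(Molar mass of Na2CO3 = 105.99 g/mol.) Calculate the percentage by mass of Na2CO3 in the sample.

68.7 %

n(HCl) per titration = 0.0218 × 0.242 = 5.28 × 10^-3 mol
From the 1:2 ratio, n(Na2CO3) in each aliquot = 1/2 × 5.28 × 10^-3 = 2.64 × 10^-3 mol
n(Na2CO3) in the whole flask = 2.64 × 10^-3 × 500.0/50.0 = 0.0264 mol
mass of Na2CO3 = 0.0264 × 105.99 = 2.80 g
% Na2CO3 = 2.80 / 4.07 × 100 = 68.7 %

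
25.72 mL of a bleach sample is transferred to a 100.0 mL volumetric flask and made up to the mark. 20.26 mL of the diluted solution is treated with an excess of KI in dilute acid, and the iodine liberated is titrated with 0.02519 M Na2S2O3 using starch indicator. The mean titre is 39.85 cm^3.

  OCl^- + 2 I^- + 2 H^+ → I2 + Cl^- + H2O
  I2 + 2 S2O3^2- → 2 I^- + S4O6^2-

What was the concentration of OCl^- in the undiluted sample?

n(S2O3^2-) = 0.03985 × 0.02519 = 1.004 × 10^-3 mol
n(I2) = n(S2O3^2-)/2 = 5.019 × 10^-4 mol
n(OCl^-) in the aliquot = 5.019 × 10^-4 mol (1:1 ratio)
[OCl^-]_dilute = 5.019 × 10^-4 / 0.02026 = 0.02477 mol/L
[OCl^-]_original = 0.02477 × 100.0/25.72 = 0.09632 mol/L

0.09632 M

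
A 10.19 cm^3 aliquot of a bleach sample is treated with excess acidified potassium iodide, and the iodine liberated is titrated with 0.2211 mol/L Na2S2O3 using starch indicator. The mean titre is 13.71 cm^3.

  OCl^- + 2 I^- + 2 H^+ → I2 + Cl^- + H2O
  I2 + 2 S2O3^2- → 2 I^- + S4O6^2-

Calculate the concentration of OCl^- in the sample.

n(S2O3^2-) = 0.01371 × 0.2211 = 3.031 × 10^-3 mol
n(I2) = n(S2O3^2-)/2 = 1.516 × 10^-3 mol
n(OCl^-) in the aliquot = 1.516 × 10^-3 mol (1:1 ratio)
[OCl^-] = 1.516 × 10^-3 / 0.01019 = 0.1487 mol/L

0.1487 mol/L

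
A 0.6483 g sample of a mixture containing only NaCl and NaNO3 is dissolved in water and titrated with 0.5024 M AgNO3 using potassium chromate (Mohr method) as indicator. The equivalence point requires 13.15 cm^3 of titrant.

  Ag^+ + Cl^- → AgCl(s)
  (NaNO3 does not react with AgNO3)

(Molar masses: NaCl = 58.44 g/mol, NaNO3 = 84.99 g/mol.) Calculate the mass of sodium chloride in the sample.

0.3861 g

n(AgNO3) = 0.01315 × 0.5024 = 6.607 × 10^-3 mol
Let x = n(NaCl), y = n(NaNO3).
Titrant: 1x = 6.607 × 10^-3;  mass: 58.44x + 84.99y = 0.6483
Solving, x = 6.607 × 10^-3 mol, y = 3.085 × 10^-3 mol
mass of NaCl = 6.607 × 10^-3 × 58.44 = 0.3861 g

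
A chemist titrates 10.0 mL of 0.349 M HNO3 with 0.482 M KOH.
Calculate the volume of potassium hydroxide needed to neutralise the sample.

HNO3 + KOH → KNO3 + H2O
n(HNO3) = 0.0100 L × 0.349 mol/L = 3.49 × 10^-3 mol
n(KOH) = 3.49 × 10^-3 mol (1:1 stoichiometry)
V(KOH) = 3.49 × 10^-3 mol / 0.482 mol/L = 0.00724 L = 7.24 mL

7.24 mL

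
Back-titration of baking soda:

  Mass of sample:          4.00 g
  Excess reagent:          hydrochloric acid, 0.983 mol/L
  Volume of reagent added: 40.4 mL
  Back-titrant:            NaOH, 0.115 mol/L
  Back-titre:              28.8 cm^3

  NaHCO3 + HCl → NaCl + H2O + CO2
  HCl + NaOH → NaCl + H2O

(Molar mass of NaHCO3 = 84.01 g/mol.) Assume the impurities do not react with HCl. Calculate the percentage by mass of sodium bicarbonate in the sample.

n(HCl) added = 0.0404 × 0.983 = 0.0397 mol
n(NaOH) used in back-titration = 0.0288 × 0.115 = 3.31 × 10^-3 mol
n(HCl) left over = 3.31 × 10^-3 mol (1:1 ratio)
n(HCl) consumed by analyte = 0.0397 − 3.31 × 10^-3 = 0.0364 mol
n(NaHCO3) = 0.0364 mol (1:1 ratio)
mass of NaHCO3 = 0.0364 × 84.01 = 3.06 g
% NaHCO3 = 3.06 / 4.00 × 100 = 76.5 %

76.5 %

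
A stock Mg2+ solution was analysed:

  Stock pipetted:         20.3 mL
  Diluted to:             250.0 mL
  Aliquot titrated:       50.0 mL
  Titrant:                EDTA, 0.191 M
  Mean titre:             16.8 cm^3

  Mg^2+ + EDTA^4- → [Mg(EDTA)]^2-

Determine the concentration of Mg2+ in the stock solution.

0.790 M

n(EDTA) = 0.0168 × 0.191 = 3.21 × 10^-3 mol
n(Mg2+) in the aliquot = 3.21 × 10^-3 mol (1:1 ratio)
[Mg2+]_dilute = 3.21 × 10^-3 / 0.0500 = 0.0642 mol/L
Dilution factor = 250.0 / 20.3 = 12.32
[Mg2+]_stock = 0.0642 × 12.32 = 0.790 mol/L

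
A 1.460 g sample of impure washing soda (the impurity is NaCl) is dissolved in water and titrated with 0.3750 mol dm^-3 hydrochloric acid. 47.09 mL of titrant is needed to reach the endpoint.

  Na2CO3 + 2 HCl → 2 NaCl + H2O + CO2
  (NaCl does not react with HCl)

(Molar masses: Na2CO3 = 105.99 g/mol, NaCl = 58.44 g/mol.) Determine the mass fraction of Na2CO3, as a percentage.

n(HCl) = 0.04709 × 0.3750 = 0.01766 mol
Let x = n(Na2CO3), y = n(NaCl).
Titrant: 2x = 0.01766;  mass: 105.99x + 58.44y = 1.460
Solving, x = 8.829 × 10^-3 mol, y = 8.969 × 10^-3 mol
mass of Na2CO3 = 8.829 × 10^-3 × 105.99 = 0.9358 g
% Na2CO3 = 0.9358 / 1.460 × 100 = 64.10 %

64.10 %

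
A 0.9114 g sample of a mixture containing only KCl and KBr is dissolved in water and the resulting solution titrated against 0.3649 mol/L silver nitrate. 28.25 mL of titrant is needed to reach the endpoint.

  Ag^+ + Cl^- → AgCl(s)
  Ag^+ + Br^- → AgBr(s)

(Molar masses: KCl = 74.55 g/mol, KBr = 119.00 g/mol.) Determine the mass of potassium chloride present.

n(AgNO3) = 0.02825 × 0.3649 = 0.01031 mol
Let x = n(KCl), y = n(KBr).
Titrant: 1x + 1y = 0.01031;  mass: 74.55x + 119.00y = 0.9114
Solving, x = 7.093 × 10^-3 mol, y = 3.215 × 10^-3 mol
mass of KCl = 7.093 × 10^-3 × 74.55 = 0.5288 g

0.5288 g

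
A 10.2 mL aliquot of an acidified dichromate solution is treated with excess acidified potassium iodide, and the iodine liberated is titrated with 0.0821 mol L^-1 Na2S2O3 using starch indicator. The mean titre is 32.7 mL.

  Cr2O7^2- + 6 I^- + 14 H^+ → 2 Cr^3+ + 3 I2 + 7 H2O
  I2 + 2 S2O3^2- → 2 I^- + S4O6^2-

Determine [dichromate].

n(S2O3^2-) = 0.0327 × 0.0821 = 2.68 × 10^-3 mol
n(I2) = n(S2O3^2-)/2 = 1.34 × 10^-3 mol
From the 1:3 ratio, n(Cr2O7^2-) in the aliquot = 1/3 × 1.34 × 10^-3 = 4.47 × 10^-4 mol
[Cr2O7^2-] = 4.47 × 10^-4 / 0.0102 = 0.0439 mol/L

0.0439 mol/L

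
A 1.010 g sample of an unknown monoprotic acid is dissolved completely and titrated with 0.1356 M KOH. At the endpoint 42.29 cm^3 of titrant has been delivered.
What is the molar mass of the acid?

n(KOH) = 0.04229 L × 0.1356 mol/L = 5.735 × 10^-3 mol
n(HA) = 5.735 × 10^-3 mol (1:1 ratio)
M = m / n = 1.010 g / 5.735 × 10^-3 mol = 176.1 g/mol

176.1 g/mol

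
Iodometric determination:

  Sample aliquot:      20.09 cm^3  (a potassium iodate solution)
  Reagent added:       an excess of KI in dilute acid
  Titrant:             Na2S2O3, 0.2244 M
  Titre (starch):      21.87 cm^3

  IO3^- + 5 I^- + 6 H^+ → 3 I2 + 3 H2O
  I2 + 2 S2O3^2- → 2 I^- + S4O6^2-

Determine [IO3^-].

0.04071 M

n(S2O3^2-) = 0.02187 × 0.2244 = 4.908 × 10^-3 mol
n(I2) = n(S2O3^2-)/2 = 2.454 × 10^-3 mol
From the 1:3 ratio, n(IO3^-) in the aliquot = 1/3 × 2.454 × 10^-3 = 8.179 × 10^-4 mol
[IO3^-] = 8.179 × 10^-4 / 0.02009 = 0.04071 mol/L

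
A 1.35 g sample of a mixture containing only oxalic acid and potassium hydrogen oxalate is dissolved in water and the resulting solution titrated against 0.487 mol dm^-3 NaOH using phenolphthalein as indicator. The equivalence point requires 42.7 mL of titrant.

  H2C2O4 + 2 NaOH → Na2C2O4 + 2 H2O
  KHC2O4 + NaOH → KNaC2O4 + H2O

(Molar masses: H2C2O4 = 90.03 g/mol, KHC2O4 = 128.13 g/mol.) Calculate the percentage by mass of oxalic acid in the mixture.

n(NaOH) = 0.0427 × 0.487 = 0.0208 mol
Let x = n(H2C2O4), y = n(KHC2O4).
Titrant: 2x + 1y = 0.0208;  mass: 90.03x + 128.13y = 1.35
Solving, x = 7.91 × 10^-3 mol, y = 4.98 × 10^-3 mol
mass of H2C2O4 = 7.91 × 10^-3 × 90.03 = 0.712 g
% H2C2O4 = 0.712 / 1.35 × 100 = 52.7 %

52.7 %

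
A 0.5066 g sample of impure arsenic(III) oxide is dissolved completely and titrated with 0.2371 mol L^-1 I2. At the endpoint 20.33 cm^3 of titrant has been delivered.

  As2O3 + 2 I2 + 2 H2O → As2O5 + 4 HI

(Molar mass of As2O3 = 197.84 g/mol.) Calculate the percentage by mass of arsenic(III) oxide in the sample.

n(I2) = 0.02033 L × 0.2371 mol/L = 4.820 × 10^-3 mol
From the 1:2 ratio, n(As2O3) = 1/2 × 4.820 × 10^-3 = 2.410 × 10^-3 mol
mass of As2O3 = 2.410 × 10^-3 × 197.84 g/mol = 0.4768 g
% As2O3 = 0.4768 / 0.5066 × 100 = 94.12 %

94.12 %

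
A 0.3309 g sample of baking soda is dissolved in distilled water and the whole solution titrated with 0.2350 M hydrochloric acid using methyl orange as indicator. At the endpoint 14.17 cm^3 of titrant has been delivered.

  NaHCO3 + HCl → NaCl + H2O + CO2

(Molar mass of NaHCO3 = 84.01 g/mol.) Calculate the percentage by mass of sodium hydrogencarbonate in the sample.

84.54 %

n(HCl) = 0.01417 L × 0.2350 mol/L = 3.330 × 10^-3 mol
n(NaHCO3) = 3.330 × 10^-3 mol (1:1 ratio)
mass of NaHCO3 = 3.330 × 10^-3 × 84.01 g/mol = 0.2797 g
% NaHCO3 = 0.2797 / 0.3309 × 100 = 84.54 %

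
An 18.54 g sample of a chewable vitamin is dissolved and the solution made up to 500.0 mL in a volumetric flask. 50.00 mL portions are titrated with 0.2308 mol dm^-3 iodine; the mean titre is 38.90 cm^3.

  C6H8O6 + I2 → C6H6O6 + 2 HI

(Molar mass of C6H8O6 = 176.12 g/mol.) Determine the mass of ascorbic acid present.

15.81 g

n(I2) per titration = 0.03890 × 0.2308 = 8.978 × 10^-3 mol
n(C6H8O6) in each aliquot = 8.978 × 10^-3 mol (1:1 ratio)
n(C6H8O6) in the whole flask = 8.978 × 10^-3 × 500.0/50.00 = 0.08978 mol
mass of C6H8O6 = 0.08978 × 176.12 = 15.81 g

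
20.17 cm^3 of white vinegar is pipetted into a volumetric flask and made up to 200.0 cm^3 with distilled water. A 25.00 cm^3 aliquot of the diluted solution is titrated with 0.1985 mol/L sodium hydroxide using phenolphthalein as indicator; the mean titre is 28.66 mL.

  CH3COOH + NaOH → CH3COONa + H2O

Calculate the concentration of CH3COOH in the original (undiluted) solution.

n(NaOH) = 0.02866 × 0.1985 = 5.689 × 10^-3 mol
n(CH3COOH) in the aliquot = 5.689 × 10^-3 mol (1:1 ratio)
[CH3COOH]_dilute = 5.689 × 10^-3 / 0.02500 = 0.2276 mol/L
Dilution factor = 200.0 / 20.17 = 9.916
[CH3COOH]_stock = 0.2276 × 9.916 = 2.256 mol/L

2.256 mol/L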